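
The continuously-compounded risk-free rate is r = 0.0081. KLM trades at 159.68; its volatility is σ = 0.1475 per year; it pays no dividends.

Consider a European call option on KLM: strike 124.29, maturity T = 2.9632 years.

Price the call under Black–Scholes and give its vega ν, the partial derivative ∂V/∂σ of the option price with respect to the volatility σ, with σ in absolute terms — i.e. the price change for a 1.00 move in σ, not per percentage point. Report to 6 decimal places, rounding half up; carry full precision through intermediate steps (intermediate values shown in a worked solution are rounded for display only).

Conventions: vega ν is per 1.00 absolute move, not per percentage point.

price = 40.840603
ν = 52.846579

σ√T = 0.1475·√2.9632 = 0.253906
d₁ = (ln(S/K) + (r+σ²/2)T) / (σ√T) = (ln(159.68/124.29) + (0.0081+0.1475²/2)·2.9632) / 0.253906 = (0.250554 + 0.056236) / 0.253906 = 1.208284
d₂ = d₁ − σ√T = 1.208284 − 0.253906 = 0.954378
e^{−rT} = 0.976284
N(d₁) = 0.886531,  N(d₂) = 0.830054
Call price V = S·N(d₁) − K·e^{−rT}·N(d₂) = 141.561269 − 100.720666 = 40.840603
φ(d₁) = (1/√(2π))·e^{−d₁²/2} = 0.192259
ν = S·φ(d₁)·√T = 52.846579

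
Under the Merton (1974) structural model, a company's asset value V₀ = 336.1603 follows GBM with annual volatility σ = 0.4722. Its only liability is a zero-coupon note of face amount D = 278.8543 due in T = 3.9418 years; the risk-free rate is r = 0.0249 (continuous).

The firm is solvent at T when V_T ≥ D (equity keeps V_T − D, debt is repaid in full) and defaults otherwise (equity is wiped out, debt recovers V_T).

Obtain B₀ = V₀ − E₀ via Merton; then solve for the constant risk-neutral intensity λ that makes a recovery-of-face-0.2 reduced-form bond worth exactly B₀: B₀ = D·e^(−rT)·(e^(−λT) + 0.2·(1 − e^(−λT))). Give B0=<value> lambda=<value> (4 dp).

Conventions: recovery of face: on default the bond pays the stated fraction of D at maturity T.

B0=183.7522 lambda=0.1059

With assets at 336.1603 and a single debt payment of 278.8543 at 3.9418 years:
d₁ = [ln(V₀/D) + (r + σ²/2)T] / (σ√T)
   = [ln(336.1603/278.8543) + (0.0249 + 0.5·0.4722²)·3.9418] / (0.4722·√3.9418)
   = [0.186899 + 0.537608] / 0.937504 = 0.772804
d₂ = d₁ − σ√T = 0.772804 − 0.937504 = -0.164701
N(d₁) = 0.780181,  N(d₂) = 0.434590,  e^(−rT) = 0.906512
E₀ = V₀·N(d₁) − D·e^(−rT)·N(d₂)
   = 336.1603·0.780181 − 278.8543·0.906512·0.434590 = 152.408077
B₀ = V₀ − E₀ = 336.1603 − 152.408077 = 183.752223
e^(−λT) = (B₀·e^(rT)/D − 0.2)/(1 − 0.2) = (183.7522·1.103129/278.8543 − 0.2)/0.8 = 0.65863942
λ = −ln(0.65863942)/3.9418 = 0.105936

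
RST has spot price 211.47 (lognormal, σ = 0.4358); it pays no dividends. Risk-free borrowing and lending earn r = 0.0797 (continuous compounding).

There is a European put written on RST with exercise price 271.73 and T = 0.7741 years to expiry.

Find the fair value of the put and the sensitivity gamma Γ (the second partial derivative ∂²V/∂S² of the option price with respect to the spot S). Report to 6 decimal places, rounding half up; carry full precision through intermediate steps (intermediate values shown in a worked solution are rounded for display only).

σ√T = 0.4358·√0.7741 = 0.383430
d₁ = (ln(S/K) + (r+σ²/2)T) / (σ√T) = (ln(211.47/271.73) + (0.0797+0.4358²/2)·0.7741) / 0.383430 = (-0.250726 + 0.135205) / 0.383430 = -0.301283
d₂ = d₁ − σ√T = -0.301283 − 0.383430 = -0.684713
e^{−rT} = 0.940169
N(−d₁) = 0.618401,  N(−d₂) = 0.753237
Put price V = K·e^{−rT}·N(−d₂) − S·N(−d₁) = 192.431125 − 130.773183 = 61.657942
φ(d₁) = (1/√(2π))·e^{−d₁²/2} = 0.381241
Γ = φ(d₁) / (S·σ·√T) = 0.004702

price = 61.657942
Γ = 0.004702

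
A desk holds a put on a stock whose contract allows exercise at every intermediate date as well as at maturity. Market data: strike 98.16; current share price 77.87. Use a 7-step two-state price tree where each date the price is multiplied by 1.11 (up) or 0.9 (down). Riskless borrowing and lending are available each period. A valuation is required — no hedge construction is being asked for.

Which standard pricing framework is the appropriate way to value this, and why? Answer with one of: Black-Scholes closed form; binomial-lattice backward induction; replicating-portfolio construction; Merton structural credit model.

framework: binomial-lattice backward induction

Key observation: the exercise right at every one of the 7 steps is what matters: each node needs max(98.16 − S, continuation), which only the stepwise tree valuation starting from spot 77.87 delivers.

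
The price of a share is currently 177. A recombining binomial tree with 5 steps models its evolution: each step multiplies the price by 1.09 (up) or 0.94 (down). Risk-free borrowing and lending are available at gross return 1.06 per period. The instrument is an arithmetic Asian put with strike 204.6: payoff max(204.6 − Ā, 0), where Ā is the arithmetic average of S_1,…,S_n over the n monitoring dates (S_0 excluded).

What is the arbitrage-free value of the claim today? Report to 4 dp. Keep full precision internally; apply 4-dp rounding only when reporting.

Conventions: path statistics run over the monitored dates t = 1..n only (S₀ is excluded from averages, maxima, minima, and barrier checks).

price = 3.5846

Set p* = 0.8000 (from d < R < u); the path-dependent value is the discounted p*-expectation over all price paths.
Enumerate all 2^5 = 32 price paths (U = up ×1.09, D = down ×0.94); each path with k up-moves has probability p*^k·(1−p*)^(5−k).
DDDDD: Ā=147.5768, payoff=57.0232, prob=0.000320
UDDDD: Ā=171.1263, payoff=33.4737, prob=0.001280
DUDDD: Ā=165.8163, payoff=38.7837, prob=0.001280
UUDDD: Ā=192.2764, payoff=12.3236, prob=0.005120
DDUDD: Ā=160.8249, payoff=43.7751, prob=0.001280
UDUDD: Ā=186.4885, payoff=18.1115, prob=0.005120
DUUDD: Ā=181.1785, payoff=23.4215, prob=0.005120
UUUDD: Ā=210.0899, payoff=0.0000, prob=0.020480
DDDUD: Ā=156.1330, payoff=48.4670, prob=0.001280
UDDUD: Ā=181.0478, payoff=23.5522, prob=0.005120
DUDUD: Ā=175.7378, payoff=28.8622, prob=0.005120
UUDUD: Ā=203.7811, payoff=0.8189, prob=0.020480
DDUUD: Ā=170.7464, payoff=33.8536, prob=0.005120
UDUUD: Ā=197.9932, payoff=6.6068, prob=0.020480
DUUUD: Ā=192.6832, payoff=11.9168, prob=0.020480
UUUUD: Ā=223.4305, payoff=0.0000, prob=0.081920
DDDDU: Ā=151.7226, payoff=52.8774, prob=0.001280
UDDDU: Ā=175.9337, payoff=28.6663, prob=0.005120
DUDDU: Ā=170.6237, payoff=33.9763, prob=0.005120
UUDDU: Ā=197.8508, payoff=6.7492, prob=0.020480
DDUDU: Ā=165.6323, payoff=38.9677, prob=0.005120
UDUDU: Ā=192.0629, payoff=12.5371, prob=0.020480
DUUDU: Ā=186.7529, payoff=17.8471, prob=0.020480
UUUDU: Ā=216.5539, payoff=0.0000, prob=0.081920
DDDUU: Ā=160.9403, payoff=43.6597, prob=0.005120
UDDUU: Ā=186.6223, payoff=17.9777, prob=0.020480
DUDUU: Ā=181.3123, payoff=23.2877, prob=0.020480
UUDUU: Ā=210.2451, payoff=0.0000, prob=0.081920
DDUUU: Ā=176.3209, payoff=28.2791, prob=0.020480
UDUUU: Ā=204.4572, payoff=0.1428, prob=0.081920
DUUUU: Ā=199.1472, payoff=5.4528, prob=0.081920
UUUUU: Ā=230.9260, payoff=0.0000, prob=0.327680
Price = Σ prob·payoff / R^5 = 4.796990 / 1.338226 = 3.5846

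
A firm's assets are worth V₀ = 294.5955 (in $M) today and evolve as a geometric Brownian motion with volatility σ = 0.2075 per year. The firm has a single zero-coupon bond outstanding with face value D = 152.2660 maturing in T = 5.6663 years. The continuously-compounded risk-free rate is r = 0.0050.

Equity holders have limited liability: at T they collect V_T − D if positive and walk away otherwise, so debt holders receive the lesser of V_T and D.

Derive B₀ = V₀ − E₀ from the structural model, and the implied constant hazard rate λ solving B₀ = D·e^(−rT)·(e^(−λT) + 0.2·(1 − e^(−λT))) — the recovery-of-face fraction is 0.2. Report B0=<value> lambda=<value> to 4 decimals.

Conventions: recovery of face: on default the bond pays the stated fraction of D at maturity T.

Work the structural quantities from V₀ = 294.5955 against face 152.2660:
d₁ = [ln(V₀/D) + (r + σ²/2)T] / (σ√T)
   = [ln(294.5955/152.2660) + (0.0050 + 0.5·0.2075²)·5.6663] / (0.2075·√5.6663)
   = [0.659974 + 0.150316] / 0.493933 = 1.640487
d₂ = d₁ − σ√T = 1.640487 − 0.493933 = 1.146555
N(d₁) = 0.949548,  N(d₂) = 0.874217,  e^(−rT) = 0.972066
E₀ = V₀·N(d₁) − D·e^(−rT)·N(d₂)
   = 294.5955·0.949548 − 152.2660·0.972066·0.874217 = 150.337427
B₀ = V₀ − E₀ = 294.5955 − 150.337427 = 144.258073
e^(−λT) = (B₀·e^(rT)/D − 0.2)/(1 − 0.2) = (144.2581·1.028737/152.2660 − 0.2)/0.8 = 0.96829229
λ = −ln(0.96829229)/5.6663 = 0.005686

B0=144.2581 lambda=0.0057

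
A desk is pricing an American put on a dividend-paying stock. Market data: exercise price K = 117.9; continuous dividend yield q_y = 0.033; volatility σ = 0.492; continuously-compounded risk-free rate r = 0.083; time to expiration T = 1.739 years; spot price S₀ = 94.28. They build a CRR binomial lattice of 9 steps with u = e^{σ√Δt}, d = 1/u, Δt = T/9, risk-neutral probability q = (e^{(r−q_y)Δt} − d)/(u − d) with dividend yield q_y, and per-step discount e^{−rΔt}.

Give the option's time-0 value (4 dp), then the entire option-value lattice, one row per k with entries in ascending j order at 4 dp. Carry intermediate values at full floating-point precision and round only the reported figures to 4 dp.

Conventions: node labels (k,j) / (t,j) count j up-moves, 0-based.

price = 34.1333
tree:
34.1333
44.6332 23.3954
56.7254 32.4505 13.9265
68.6227 43.6518 20.8585 6.5403
78.2062 56.7254 30.3215 10.8392 1.8874
85.9259 68.6227 42.4615 17.5906 3.5512 0.0642
92.1443 78.2062 56.7254 27.7394 6.6803 0.1228 0.0000
97.1533 85.9259 68.6227 41.9557 12.5631 0.2346 0.0000 0.0000
101.1881 92.1443 78.2062 56.7254 23.6200 0.4485 0.0000 0.0000 0.0000
104.4383 97.1533 85.9259 68.6227 41.9557 0.8574 0.0000 0.0000 0.0000 0.0000

Δt=0.19322  u=1.24144  d=0.80552  q=0.46841  discount=0.98409
step 9 (expiry): payoffs max(K−S,0) = 104.4383 97.1533 85.9259 68.6227 41.9557 0.8574 0.0000 0.0000 0.0000 0.0000
k=8: (k=8,j=0): S=16.7119, K−S=101.1881, hold=99.4186 ⇒ V=101.1881 exercise | (k=8,j=1): S=25.7557, K−S=92.1443, hold=90.4322 ⇒ V=92.1443 exercise | (k=8,j=2): S=39.6938, K−S=78.2062, hold=76.5828 ⇒ V=78.2062 exercise | (k=8,j=3): S=61.1746, K−S=56.7254, hold=55.2385 ⇒ V=56.7254 exercise | (k=8,j=4): S=94.2800, K−S=23.6200, hold=22.3435 ⇒ V=23.6200 exercise | (k=8,j=5): S=145.3009, K−S=0.0000, hold=0.4485 ⇒ V=0.4485 continue | (k=8,j=6): S=223.9323, K−S=0.0000, hold=0.0000 ⇒ V=0.0000 continue | (k=8,j=7): S=345.1162, K−S=0.0000, hold=0.0000 ⇒ V=0.0000 continue | (k=8,j=8): S=531.8803, K−S=0.0000, hold=0.0000 ⇒ V=0.0000 continue
k=7: (k=7,j=0): S=20.7467, K−S=97.1533, hold=95.4094 ⇒ V=97.1533 exercise | (k=7,j=1): S=31.9741, K−S=85.9259, hold=84.2534 ⇒ V=85.9259 exercise | (k=7,j=2): S=49.2773, K−S=68.6227, hold=67.0602 ⇒ V=68.6227 exercise | (k=7,j=3): S=75.9443, K−S=41.9557, hold=40.5627 ⇒ V=41.9557 exercise | (k=7,j=4): S=117.0426, K−S=0.8574, hold=12.5631 ⇒ V=12.5631 continue | (k=7,j=5): S=180.3817, K−S=0.0000, hold=0.2346 ⇒ V=0.2346 continue | (k=7,j=6): S=277.9976, K−S=0.0000, hold=0.0000 ⇒ V=0.0000 continue | (k=7,j=7): S=428.4396, K−S=0.0000, hold=0.0000 ⇒ V=0.0000 continue
k=6: (k=6,j=0): S=25.7557, K−S=92.1443, hold=90.4322 ⇒ V=92.1443 exercise | (k=6,j=1): S=39.6938, K−S=78.2062, hold=76.5828 ⇒ V=78.2062 exercise | (k=6,j=2): S=61.1746, K−S=56.7254, hold=55.2385 ⇒ V=56.7254 exercise | (k=6,j=3): S=94.2800, K−S=23.6200, hold=27.7394 ⇒ V=27.7394 continue | (k=6,j=4): S=145.3009, K−S=0.0000, hold=6.6803 ⇒ V=6.6803 continue | (k=6,j=5): S=223.9323, K−S=0.0000, hold=0.1228 ⇒ V=0.1228 continue | (k=6,j=6): S=345.1162, K−S=0.0000, hold=0.0000 ⇒ V=0.0000 continue
k=5: (k=5,j=0): S=31.9741, K−S=85.9259, hold=84.2534 ⇒ V=85.9259 exercise | (k=5,j=1): S=49.2773, K−S=68.6227, hold=67.0602 ⇒ V=68.6227 exercise | (k=5,j=2): S=75.9443, K−S=41.9557, hold=42.4615 ⇒ V=42.4615 continue | (k=5,j=3): S=117.0426, K−S=0.8574, hold=17.5906 ⇒ V=17.5906 continue | (k=5,j=4): S=180.3817, K−S=0.0000, hold=3.5512 ⇒ V=3.5512 continue | (k=5,j=5): S=277.9976, K−S=0.0000, hold=0.0642 ⇒ V=0.0642 continue
k=4: (k=4,j=0): S=39.6938, K−S=78.2062, hold=76.5828 ⇒ V=78.2062 exercise | (k=4,j=1): S=61.1746, K−S=56.7254, hold=55.4717 ⇒ V=56.7254 exercise | (k=4,j=2): S=94.2800, K−S=23.6200, hold=30.3215 ⇒ V=30.3215 continue | (k=4,j=3): S=145.3009, K−S=0.0000, hold=10.8392 ⇒ V=10.8392 continue | (k=4,j=4): S=223.9323, K−S=0.0000, hold=1.8874 ⇒ V=1.8874 continue
k=3: (k=3,j=0): S=49.2773, K−S=68.6227, hold=67.0602 ⇒ V=68.6227 exercise | (k=3,j=1): S=75.9443, K−S=41.9557, hold=43.6518 ⇒ V=43.6518 continue | (k=3,j=2): S=117.0426, K−S=0.8574, hold=20.8585 ⇒ V=20.8585 continue | (k=3,j=3): S=180.3817, K−S=0.0000, hold=6.5403 ⇒ V=6.5403 continue
k=2: (k=2,j=0): S=61.1746, K−S=56.7254, hold=56.0203 ⇒ V=56.7254 exercise | (k=2,j=1): S=94.2800, K−S=23.6200, hold=32.4505 ⇒ V=32.4505 continue | (k=2,j=2): S=145.3009, K−S=0.0000, hold=13.9265 ⇒ V=13.9265 continue
k=1: (k=1,j=0): S=75.9443, K−S=41.9557, hold=44.6332 ⇒ V=44.6332 continue | (k=1,j=1): S=117.0426, K−S=0.8574, hold=23.3954 ⇒ V=23.3954 continue
k=0: (k=0,j=0): S=94.2800, K−S=23.6200, hold=34.1333 ⇒ V=34.1333 continue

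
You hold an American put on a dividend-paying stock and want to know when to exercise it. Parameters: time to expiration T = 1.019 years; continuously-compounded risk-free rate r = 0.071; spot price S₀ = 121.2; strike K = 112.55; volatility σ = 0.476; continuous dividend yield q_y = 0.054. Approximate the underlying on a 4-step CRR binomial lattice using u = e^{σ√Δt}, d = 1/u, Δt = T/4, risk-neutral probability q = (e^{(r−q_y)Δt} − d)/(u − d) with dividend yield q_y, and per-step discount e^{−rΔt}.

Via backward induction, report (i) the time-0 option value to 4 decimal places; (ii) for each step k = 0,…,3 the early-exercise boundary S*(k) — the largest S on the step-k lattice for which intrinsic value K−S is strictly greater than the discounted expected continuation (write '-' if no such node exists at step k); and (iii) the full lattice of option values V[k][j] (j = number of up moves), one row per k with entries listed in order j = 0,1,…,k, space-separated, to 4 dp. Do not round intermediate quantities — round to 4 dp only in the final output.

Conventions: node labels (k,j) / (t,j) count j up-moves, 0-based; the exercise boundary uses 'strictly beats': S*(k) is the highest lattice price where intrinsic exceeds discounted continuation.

price = 16.3599
boundary = - - - 58.9501
tree:
16.3599
25.3901 5.9507
37.9654 11.0004 0.0000
53.5999 20.3351 0.0000 0.0000
66.1898 37.5910 0.0000 0.0000 0.0000

Δt=0.25475, u=1.27157, d=0.78643, q=0.44917, disc=e^(-rΔt)=0.98208
k=4 terminal: V=max(K-S,0) → 66.1898 37.5910 0.0000 0.0000 0.0000
k=3: j=0 S=58.9501 intr=53.5999 cont=52.3879 V=53.5999[EX]; j=1 S=95.3154 intr=17.2346 cont=20.3351 V=20.3351[hold]; j=2 S=154.1140 intr=0.0000 cont=0.0000 V=0.0000[hold]; j=3 S=249.1844 intr=0.0000 cont=0.0000 V=0.0000[hold]  S*(3)=58.9501
k=2: j=0 S=74.9590 intr=37.5910 cont=37.9654 V=37.9654[hold]; j=1 S=121.2000 intr=0.0000 cont=11.0004 V=11.0004[hold]; j=2 S=195.9663 intr=0.0000 cont=0.0000 V=0.0000[hold]  S*(2)=-
k=1: j=0 S=95.3154 intr=17.2346 cont=25.3901 V=25.3901[hold]; j=1 S=154.1140 intr=0.0000 cont=5.9507 V=5.9507[hold]  S*(1)=-
k=0: j=0 S=121.2000 intr=0.0000 cont=16.3599 V=16.3599[hold]  S*(0)=-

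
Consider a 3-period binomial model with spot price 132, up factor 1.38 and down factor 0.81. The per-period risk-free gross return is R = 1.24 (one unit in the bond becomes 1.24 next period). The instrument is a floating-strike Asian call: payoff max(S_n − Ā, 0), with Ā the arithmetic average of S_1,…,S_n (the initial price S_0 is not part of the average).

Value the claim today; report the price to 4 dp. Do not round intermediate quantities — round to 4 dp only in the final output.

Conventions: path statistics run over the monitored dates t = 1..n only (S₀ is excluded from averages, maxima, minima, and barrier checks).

No-arbitrage gives p* = (R−d)/(u−d) = 0.7544: enumerate every path, weight its payoff by its p*-probability, and discount by R^3.
Enumerate all 2^3 = 8 price paths (U = up ×1.38, D = down ×0.81); each path with k up-moves has probability p*^k·(1−p*)^(3−k).
DDD: Ā=87.8918, payoff=0.0000, prob=0.014817
UDD: Ā=149.7416, payoff=0.0000, prob=0.045509
DUD: Ā=124.6616, payoff=0.0000, prob=0.045509
UUD: Ā=212.3864, payoff=0.0000, prob=0.139779
DDU: Ā=104.3468, payoff=15.1684, prob=0.045509
UDU: Ā=177.7760, payoff=25.8424, prob=0.139779
DUU: Ā=152.6960, payoff=50.9224, prob=0.139779
UUU: Ā=260.1488, payoff=86.7567, prob=0.429320
Price = Σ prob·payoff / R^3 = 48.666754 / 1.906624 = 25.5251

price = 25.5251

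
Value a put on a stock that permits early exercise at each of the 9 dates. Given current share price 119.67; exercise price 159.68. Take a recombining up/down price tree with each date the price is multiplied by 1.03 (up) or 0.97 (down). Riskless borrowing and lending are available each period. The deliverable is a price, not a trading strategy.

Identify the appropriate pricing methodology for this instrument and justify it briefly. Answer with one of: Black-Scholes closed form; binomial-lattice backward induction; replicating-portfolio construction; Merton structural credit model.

framework: binomial-lattice backward induction

Key observation: early exercise of the strike-159.68 put must be checked at each of the 9 dates (spot 119.67), which forces a node-by-node comparison of intrinsic and continuation value backward from expiry.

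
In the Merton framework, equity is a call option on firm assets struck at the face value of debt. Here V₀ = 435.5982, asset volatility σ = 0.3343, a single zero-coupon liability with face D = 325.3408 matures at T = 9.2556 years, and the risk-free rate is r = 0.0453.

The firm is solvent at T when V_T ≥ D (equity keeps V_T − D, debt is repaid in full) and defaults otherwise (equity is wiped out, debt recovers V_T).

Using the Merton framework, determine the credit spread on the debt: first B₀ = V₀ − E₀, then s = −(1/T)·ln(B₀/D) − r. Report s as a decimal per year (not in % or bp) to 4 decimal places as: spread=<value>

With assets at 435.5982 and a single debt payment of 325.3408 at 9.2556 years:
d₁ = [ln(V₀/D) + (r + σ²/2)T] / (σ√T)
   = [ln(435.5982/325.3408) + (0.0453 + 0.5·0.3343²)·9.2556] / (0.3343·√9.2556)
   = [0.291847 + 0.936465] / 1.017041 = 1.207731
d₂ = d₁ − σ√T = 1.207731 − 1.017041 = 0.190689
N(d₁) = 0.886425,  N(d₂) = 0.575616,  e^(−rT) = 0.657521
E₀ = V₀·N(d₁) − D·e^(−rT)·N(d₂)
   = 435.5982·0.886425 − 325.3408·0.657521·0.575616 = 262.990216
B₀ = V₀ − E₀ = 435.5982 − 262.990216 = 172.607984
spread = −(1/T)·ln(B₀/D) − r = −(1/9.2556)·ln(172.607984/325.3408) − 0.0453 = 0.02318289

spread=0.0232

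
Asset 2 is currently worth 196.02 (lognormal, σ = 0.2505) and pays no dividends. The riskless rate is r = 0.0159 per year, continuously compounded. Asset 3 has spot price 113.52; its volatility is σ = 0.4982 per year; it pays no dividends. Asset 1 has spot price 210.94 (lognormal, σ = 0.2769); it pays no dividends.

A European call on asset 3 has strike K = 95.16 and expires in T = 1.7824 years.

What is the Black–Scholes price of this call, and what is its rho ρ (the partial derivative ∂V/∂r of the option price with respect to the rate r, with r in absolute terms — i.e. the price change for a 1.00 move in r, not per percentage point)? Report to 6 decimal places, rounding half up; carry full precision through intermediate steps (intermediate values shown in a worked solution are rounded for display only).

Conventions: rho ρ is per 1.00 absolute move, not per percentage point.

price = 38.558233
ρ = 80.811377

σ√T = 0.4982·√1.7824 = 0.665130
d₁ = (ln(S/K) + (r+σ²/2)T) / (σ√T) = (ln(113.52/95.16) + (0.0159+0.4982²/2)·1.7824) / 0.665130 = (0.176419 + 0.249539) / 0.665130 = 0.640414
d₂ = d₁ − σ√T = 0.640414 − 0.665130 = -0.024716
e^{−rT} = 0.972058
N(d₁) = 0.739048,  N(d₂) = 0.490141
Call price V = S·N(d₁) − K·e^{−rT}·N(d₂) = 83.896752 − 45.338519 = 38.558233
ρ = K·T·e^{−rT}·N(d₂) = 80.811377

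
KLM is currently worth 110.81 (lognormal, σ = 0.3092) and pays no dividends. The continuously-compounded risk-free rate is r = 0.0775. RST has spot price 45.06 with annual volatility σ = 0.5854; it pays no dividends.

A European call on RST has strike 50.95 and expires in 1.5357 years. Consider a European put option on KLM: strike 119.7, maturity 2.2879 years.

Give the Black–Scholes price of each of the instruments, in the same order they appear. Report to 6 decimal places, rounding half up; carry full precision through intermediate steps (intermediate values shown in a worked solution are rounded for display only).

[RST call K=50.95]
σ√T = 0.5854·√1.5357 = 0.725447
d₁ = (ln(S/K) + (r+σ²/2)T) / (σ√T) = (ln(45.06/50.95) + (0.0775+0.5854²/2)·1.5357) / 0.725447 = (-0.122850 + 0.382154) / 0.725447 = 0.357440
d₂ = d₁ − σ√T = 0.357440 − 0.725447 = -0.368007
e^{−rT} = 0.887793
N(d₁) = 0.639619,  N(d₂) = 0.356434
price = S·N(d₁) − K·e^{−rT}·N(d₂) = 28.821221 − 16.122590 = 12.698631
[KLM put K=119.7]
σ√T = 0.3092·√2.2879 = 0.467690
d₁ = (ln(S/K) + (r+σ²/2)T) / (σ√T) = (ln(110.81/119.7) + (0.0775+0.3092²/2)·2.2879) / 0.467690 = (-0.077172 + 0.286679) / 0.467690 = 0.447963
d₂ = d₁ − σ√T = 0.447963 − 0.467690 = -0.019727
e^{−rT} = 0.837518
N(−d₁) = 0.327090,  N(−d₂) = 0.507870
price = K·e^{−rT}·N(−d₂) − S·N(−d₁) = 50.914396 − 36.244853 = 14.669542

price(RST call K=50.95) = 12.698631
price(KLM put K=119.7) = 14.669542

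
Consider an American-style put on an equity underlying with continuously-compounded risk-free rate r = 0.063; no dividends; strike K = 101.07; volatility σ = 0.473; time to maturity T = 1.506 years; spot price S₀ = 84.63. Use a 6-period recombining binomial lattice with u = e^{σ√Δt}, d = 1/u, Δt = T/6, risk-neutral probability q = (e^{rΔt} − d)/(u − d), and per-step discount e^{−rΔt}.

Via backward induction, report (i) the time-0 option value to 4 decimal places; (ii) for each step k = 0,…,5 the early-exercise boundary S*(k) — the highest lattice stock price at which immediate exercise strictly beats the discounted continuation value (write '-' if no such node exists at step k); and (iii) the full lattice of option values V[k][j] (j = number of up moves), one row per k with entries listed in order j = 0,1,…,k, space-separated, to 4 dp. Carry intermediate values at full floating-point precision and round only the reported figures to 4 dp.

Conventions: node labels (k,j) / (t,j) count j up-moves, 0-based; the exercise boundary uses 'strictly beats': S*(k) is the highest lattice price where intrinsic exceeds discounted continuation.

price = 26.4751
boundary = - - 52.6857 41.5697 52.6857 66.7742
tree:
26.4751
36.4290 16.3344
48.3843 24.4047 7.9400
59.5003 35.1738 13.2910 2.2771
68.2710 48.3843 21.7164 4.4011 0.0000
75.1911 59.5003 34.2958 8.5061 0.0000 0.0000
80.6512 68.2710 48.3843 16.4400 0.0000 0.0000 0.0000

Δt=0.25100  u=1.26741  d=0.78901  q=0.47435  discount=0.98431
step 6 (expiry): payoffs max(K−S,0) = 80.6512 68.2710 48.3843 16.4400 0.0000 0.0000 0.0000
step 5: (k=5,j=0): S=25.8789, K−S=75.1911, hold=73.6055 ⇒ V=75.1911 exercise | (k=5,j=1): S=41.5697, K−S=59.5003, hold=57.9147 ⇒ V=59.5003 exercise | (k=5,j=2): S=66.7742, K−S=34.2958, hold=32.7102 ⇒ V=34.2958 exercise | (k=5,j=3): S=107.2606, K−S=0.0000, hold=8.5061 ⇒ V=8.5061 continue | (k=5,j=4): S=172.2947, K−S=0.0000, hold=0.0000 ⇒ V=0.0000 continue | (k=5,j=5): S=276.7602, K−S=0.0000, hold=0.0000 ⇒ V=0.0000 continue  boundary S*=66.7742
step 4: (k=4,j=0): S=32.7990, K−S=68.2710, hold=66.6853 ⇒ V=68.2710 exercise | (k=4,j=1): S=52.6857, K−S=48.3843, hold=46.7987 ⇒ V=48.3843 exercise | (k=4,j=2): S=84.6300, K−S=16.4400, hold=21.7164 ⇒ V=21.7164 continue | (k=4,j=3): S=135.9428, K−S=0.0000, hold=4.4011 ⇒ V=4.4011 continue | (k=4,j=4): S=218.3674, K−S=0.0000, hold=0.0000 ⇒ V=0.0000 continue  boundary S*=52.6857
step 3: (k=3,j=0): S=41.5697, K−S=59.5003, hold=57.9147 ⇒ V=59.5003 exercise | (k=3,j=1): S=66.7742, K−S=34.2958, hold=35.1738 ⇒ V=35.1738 continue | (k=3,j=2): S=107.2606, K−S=0.0000, hold=13.2910 ⇒ V=13.2910 continue | (k=3,j=3): S=172.2947, K−S=0.0000, hold=2.2771 ⇒ V=2.2771 continue  boundary S*=41.5697
step 2: (k=2,j=0): S=52.6857, K−S=48.3843, hold=47.2086 ⇒ V=48.3843 exercise | (k=2,j=1): S=84.6300, K−S=16.4400, hold=24.4047 ⇒ V=24.4047 continue | (k=2,j=2): S=135.9428, K−S=0.0000, hold=7.9400 ⇒ V=7.9400 continue  boundary S*=52.6857
step 1: (k=1,j=0): S=66.7742, K−S=34.2958, hold=36.4290 ⇒ V=36.4290 continue | (k=1,j=1): S=107.2606, K−S=0.0000, hold=16.3344 ⇒ V=16.3344 continue  boundary S*=-
step 0: (k=0,j=0): S=84.6300, K−S=16.4400, hold=26.4751 ⇒ V=26.4751 continue  boundary S*=-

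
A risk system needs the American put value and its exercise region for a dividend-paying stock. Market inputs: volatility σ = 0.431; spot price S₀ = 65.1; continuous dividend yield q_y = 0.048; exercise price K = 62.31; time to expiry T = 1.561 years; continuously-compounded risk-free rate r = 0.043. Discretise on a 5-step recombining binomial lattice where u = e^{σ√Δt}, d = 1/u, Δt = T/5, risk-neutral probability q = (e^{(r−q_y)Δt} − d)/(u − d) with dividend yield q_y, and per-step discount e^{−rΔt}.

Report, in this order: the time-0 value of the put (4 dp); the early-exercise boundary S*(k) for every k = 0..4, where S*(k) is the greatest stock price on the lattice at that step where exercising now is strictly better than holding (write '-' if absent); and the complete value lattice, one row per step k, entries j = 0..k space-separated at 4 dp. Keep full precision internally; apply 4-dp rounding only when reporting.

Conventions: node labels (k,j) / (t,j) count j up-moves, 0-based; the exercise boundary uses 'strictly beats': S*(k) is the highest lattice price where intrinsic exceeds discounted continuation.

price = 12.2968
boundary = - - - 31.6097 40.2167
tree:
12.2968
17.2746 6.2609
23.4991 9.7858 1.9112
30.7003 14.9439 3.4398 0.0000
37.4654 22.0933 6.1909 0.0000 0.0000
42.7825 30.7003 11.1425 0.0000 0.0000 0.0000

Δt=0.31220  u=1.27229  d=0.78598  q=0.43688  discount=0.98667
step 5 (expiry): payoffs max(K−S,0) = 42.7825 30.7003 11.1425 0.0000 0.0000 0.0000
step 4: (k=4,j=0): S=24.8446, K−S=37.4654, hold=37.0040 ⇒ V=37.4654 exercise | (k=4,j=1): S=40.2167, K−S=22.0933, hold=21.8605 ⇒ V=22.0933 exercise | (k=4,j=2): S=65.1000, K−S=0.0000, hold=6.1909 ⇒ V=6.1909 continue | (k=4,j=3): S=105.3793, K−S=0.0000, hold=0.0000 ⇒ V=0.0000 continue | (k=4,j=4): S=170.5805, K−S=0.0000, hold=0.0000 ⇒ V=0.0000 continue  boundary S*=40.2167
step 3: (k=3,j=0): S=31.6097, K−S=30.7003, hold=30.3396 ⇒ V=30.7003 exercise | (k=3,j=1): S=51.1675, K−S=11.1425, hold=14.9439 ⇒ V=14.9439 continue | (k=3,j=2): S=82.8263, K−S=0.0000, hold=3.4398 ⇒ V=3.4398 continue | (k=3,j=3): S=134.0733, K−S=0.0000, hold=0.0000 ⇒ V=0.0000 continue  boundary S*=31.6097
step 2: (k=2,j=0): S=40.2167, K−S=22.0933, hold=23.4991 ⇒ V=23.4991 continue | (k=2,j=1): S=65.1000, K−S=0.0000, hold=9.7858 ⇒ V=9.7858 continue | (k=2,j=2): S=105.3793, K−S=0.0000, hold=1.9112 ⇒ V=1.9112 continue  boundary S*=-
step 1: (k=1,j=0): S=51.1675, K−S=11.1425, hold=17.2746 ⇒ V=17.2746 continue | (k=1,j=1): S=82.8263, K−S=0.0000, hold=6.2609 ⇒ V=6.2609 continue  boundary S*=-
step 0: (k=0,j=0): S=65.1000, K−S=0.0000, hold=12.2968 ⇒ V=12.2968 continue  boundary S*=-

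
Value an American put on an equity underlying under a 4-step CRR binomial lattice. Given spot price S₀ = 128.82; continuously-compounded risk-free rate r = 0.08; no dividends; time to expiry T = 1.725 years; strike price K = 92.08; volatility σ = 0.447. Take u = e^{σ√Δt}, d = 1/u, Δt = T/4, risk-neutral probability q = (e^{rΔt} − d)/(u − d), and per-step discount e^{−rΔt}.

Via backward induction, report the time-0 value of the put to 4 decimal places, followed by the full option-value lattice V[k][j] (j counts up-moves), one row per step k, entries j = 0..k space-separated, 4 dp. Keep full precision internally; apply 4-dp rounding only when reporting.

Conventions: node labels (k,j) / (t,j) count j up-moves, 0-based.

price = 8.2625
tree:
8.2625
14.2728 2.5045
23.9761 5.0443 0.0000
38.6813 10.1599 0.0000 0.0000
52.2650 20.4632 0.0000 0.0000 0.0000

params: Δt=0.43125 u=1.34117 d=0.74562 q=0.48608 e^(-rΔt)=0.96609
t_4 payoffs: 52.2650 20.4632 0.0000 0.0000 0.0000
k=3: node(3,0) S=53.3987 payoff=38.6813 vs cont=35.5587 → 38.6813 [stop]  node(3,1) S=96.0504 payoff=0.0000 vs cont=10.1599 → 10.1599 [wait]  node(3,2) S=172.7697 payoff=0.0000 vs cont=0.0000 → 0.0000 [wait]  node(3,3) S=310.7677 payoff=0.0000 vs cont=0.0000 → 0.0000 [wait]
k=2: node(2,0) S=71.6168 payoff=20.4632 vs cont=23.9761 → 23.9761 [wait]  node(2,1) S=128.8200 payoff=0.0000 vs cont=5.0443 → 5.0443 [wait]  node(2,2) S=231.7137 payoff=0.0000 vs cont=0.0000 → 0.0000 [wait]
k=1: node(1,0) S=96.0504 payoff=0.0000 vs cont=14.2728 → 14.2728 [wait]  node(1,1) S=172.7697 payoff=0.0000 vs cont=2.5045 → 2.5045 [wait]
k=0: node(0,0) S=128.8200 payoff=0.0000 vs cont=8.2625 → 8.2625 [wait]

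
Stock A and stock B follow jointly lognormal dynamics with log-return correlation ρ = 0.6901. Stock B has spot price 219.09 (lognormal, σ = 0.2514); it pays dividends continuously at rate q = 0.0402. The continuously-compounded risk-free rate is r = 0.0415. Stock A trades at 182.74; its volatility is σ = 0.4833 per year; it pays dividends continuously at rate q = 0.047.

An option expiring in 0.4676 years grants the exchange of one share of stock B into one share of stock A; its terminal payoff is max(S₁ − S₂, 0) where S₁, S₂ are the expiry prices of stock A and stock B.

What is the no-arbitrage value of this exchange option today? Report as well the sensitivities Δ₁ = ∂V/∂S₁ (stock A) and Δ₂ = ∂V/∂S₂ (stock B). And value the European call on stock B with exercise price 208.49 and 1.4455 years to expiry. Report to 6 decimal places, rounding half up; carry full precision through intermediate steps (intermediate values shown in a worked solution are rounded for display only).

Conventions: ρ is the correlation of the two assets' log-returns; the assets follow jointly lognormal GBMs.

σ_eff = √(σ₁² + σ₂² − 2ρσ₁σ₂) = √(0.4833² + 0.2514² − 2·0.6901·0.4833·0.2514) = 0.359283
d₁ = (ln(S₁/S₂) + (q₂ − q₁ + σ_eff²/2)T) / (σ_eff√T) = (ln(182.74/219.09) + (0.0402 − 0.047 + 0.064542)·0.4676) / 0.245682 = -0.628527
d₂ = d₁ − σ_eff√T = -0.628527 − 0.245682 = -0.874209
N(d₁) = 0.264829,  N(d₂) = 0.191002
V = S₁·e^{−q₁T}·N(d₁) − S₂·e^{−q₂T}·N(d₂) = 47.342940 − 41.067390 = 6.275550
Δ₁ = e^{−q₁T}·N(d₁) = 0.259073;  Δ₂ = −e^{−q₂T}·N(d₂) = -0.187445
[vanilla: stock B call K=208.49]
σ√T = 0.2514·√1.4455 = 0.302256
d₁ = (ln(S/K) + (r−q+σ²/2)T) / (σ√T) = (ln(219.09/208.49) + (0.0415−0.0402+0.2514²/2)·1.4455) / 0.302256 = (0.049592 + 0.047558) / 0.302256 = 0.321416
d₂ = d₁ − σ√T = 0.321416 − 0.302256 = 0.019161
e^{−rT} = 0.941776
e^{−qT} = 0.943547
N(d₁) = 0.626053,  N(d₂) = 0.507644
price = S·e^{−qT}·N(d₁) − K·e^{−rT}·N(d₂) = 129.418658 − 99.676222 = 29.742436

exchange price = 6.275550
Δ1 = 0.259073
Δ2 = -0.187445
price(stock B call K=208.49) = 29.742436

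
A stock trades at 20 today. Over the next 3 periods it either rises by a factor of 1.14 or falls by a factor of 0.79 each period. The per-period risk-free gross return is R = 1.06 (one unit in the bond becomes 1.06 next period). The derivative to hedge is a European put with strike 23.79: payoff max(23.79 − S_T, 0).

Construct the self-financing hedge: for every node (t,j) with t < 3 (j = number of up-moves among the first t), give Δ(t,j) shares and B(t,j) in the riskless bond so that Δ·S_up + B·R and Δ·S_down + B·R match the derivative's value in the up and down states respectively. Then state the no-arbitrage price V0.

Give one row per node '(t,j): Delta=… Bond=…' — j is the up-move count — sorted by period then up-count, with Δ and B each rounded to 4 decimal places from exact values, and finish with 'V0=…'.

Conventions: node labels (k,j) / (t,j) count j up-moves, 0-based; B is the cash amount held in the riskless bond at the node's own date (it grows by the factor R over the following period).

(0,0): Delta=-0.5581 Bond=13.3872
(1,0): Delta=-1.0000 Bond=21.1730
(1,1): Delta=-0.4673 Bond=12.1215
(2,0): Delta=-1.0000 Bond=22.4434
(2,1): Delta=-1.0000 Bond=22.4434
(2,2): Delta=-0.3579 Bond=10.0059
V0=2.2259

The replicating-portfolio and risk-neutral prices coincide; use p* = (1.06−0.79)/(1.14−0.79) = 0.7714 for the latter.
Expiry values: V(3,0)=13.9292, V(3,1)=9.5605, V(3,2)=3.2563, V(3,3)=0.0000
  t=2,j=0: stock 12.4820 → up 14.2295 (V=9.5605), down 9.8608 (V=13.9292). Price 9.9614; hedge Δ=-1.0000, bond B=22.4434.
  t=2,j=1: stock 18.0120 → up 20.5337 (V=3.2563), down 14.2295 (V=9.5605). Price 4.4314; hedge Δ=-1.0000, bond B=22.4434.
  t=2,j=2: stock 25.9920 → up 29.6309 (V=0.0000), down 20.5337 (V=3.2563). Price 0.7022; hedge Δ=-0.3579, bond B=10.0059.
  t=1,j=0: stock 15.8000 → up 18.0120 (V=4.4314), down 12.4820 (V=9.9614). Price 5.3730; hedge Δ=-1.0000, bond B=21.1730.
  t=1,j=1: stock 22.8000 → up 25.9920 (V=0.7022), down 18.0120 (V=4.4314). Price 1.4666; hedge Δ=-0.4673, bond B=12.1215.
  t=0,j=0: stock 20.0000 → up 22.8000 (V=1.4666), down 15.8000 (V=5.3730). Price 2.2259; hedge Δ=-0.5581, bond B=13.3872.
Verification: the root portfolio costs Δ(0,0)·S0 + B(0,0) = 2.2259, matching V0.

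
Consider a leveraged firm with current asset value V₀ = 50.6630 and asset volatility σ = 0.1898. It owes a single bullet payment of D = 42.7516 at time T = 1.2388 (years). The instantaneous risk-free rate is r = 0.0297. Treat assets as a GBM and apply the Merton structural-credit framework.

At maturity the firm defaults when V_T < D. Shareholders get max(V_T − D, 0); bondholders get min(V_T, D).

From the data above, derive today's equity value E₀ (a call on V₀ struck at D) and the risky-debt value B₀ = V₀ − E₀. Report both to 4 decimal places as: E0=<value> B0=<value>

Work the structural quantities from V₀ = 50.6630 against face 42.7516:
d₁ = [ln(V₀/D) + (r + σ²/2)T] / (σ√T)
   = [ln(50.6630/42.7516) + (0.0297 + 0.5·0.1898²)·1.2388] / (0.1898·√1.2388)
   = [0.169789 + 0.059106] / 0.211250 = 1.083526
d₂ = d₁ − σ√T = 1.083526 − 0.211250 = 0.872276
N(d₁) = 0.860712,  N(d₂) = 0.808471,  e^(−rT) = 0.963876
E₀ = V₀·N(d₁) − D·e^(−rT)·N(d₂)
   = 50.6630·0.860712 − 42.7516·0.963876·0.808471 = 10.291406
B₀ = V₀ − E₀ = 50.6630 − 10.291406 = 40.371594

E0=10.2914 B0=40.3716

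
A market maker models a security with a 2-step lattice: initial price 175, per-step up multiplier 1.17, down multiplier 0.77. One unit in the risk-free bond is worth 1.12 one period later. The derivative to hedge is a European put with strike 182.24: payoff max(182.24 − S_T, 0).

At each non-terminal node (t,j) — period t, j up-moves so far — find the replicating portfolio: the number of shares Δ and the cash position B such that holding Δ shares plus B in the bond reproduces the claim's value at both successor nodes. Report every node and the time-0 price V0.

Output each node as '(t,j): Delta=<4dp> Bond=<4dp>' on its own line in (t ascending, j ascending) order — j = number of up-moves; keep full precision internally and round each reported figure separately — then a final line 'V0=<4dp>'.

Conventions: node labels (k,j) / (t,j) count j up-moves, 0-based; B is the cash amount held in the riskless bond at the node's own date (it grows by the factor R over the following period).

(0,0): Delta=-0.3603 Bond=68.3162
(1,0): Delta=-1.0000 Bond=162.7143
(1,1): Delta=-0.3002 Bond=64.1998
V0=5.2644

No-arbitrage ⇒ martingale measure with p* = (R−d)/(u−d) = 0.8750.
Terminal payoffs: V(2,0)=78.4825, V(2,1)=24.5825, V(2,2)=0.0000
Node (1,0) S=134.7500: V=(p*·24.5825+(1−p*)·78.4825)/1.12=27.9643; Δ=(24.5825−78.4825)/(157.6575−103.7575)=-1.0000; B=V−Δ·S=162.7143
Node (1,1) S=204.7500: V=(p*·0.0000+(1−p*)·24.5825)/1.12=2.7436; Δ=(0.0000−24.5825)/(239.5575−157.6575)=-0.3002; B=V−Δ·S=64.1998
Node (0,0) S=175.0000: V=(p*·2.7436+(1−p*)·27.9643)/1.12=5.2644; Δ=(2.7436−27.9643)/(204.7500−134.7500)=-0.3603; B=V−Δ·S=68.3162
Verification: the root portfolio costs Δ(0,0)·S0 + B(0,0) = 5.2644, matching V0.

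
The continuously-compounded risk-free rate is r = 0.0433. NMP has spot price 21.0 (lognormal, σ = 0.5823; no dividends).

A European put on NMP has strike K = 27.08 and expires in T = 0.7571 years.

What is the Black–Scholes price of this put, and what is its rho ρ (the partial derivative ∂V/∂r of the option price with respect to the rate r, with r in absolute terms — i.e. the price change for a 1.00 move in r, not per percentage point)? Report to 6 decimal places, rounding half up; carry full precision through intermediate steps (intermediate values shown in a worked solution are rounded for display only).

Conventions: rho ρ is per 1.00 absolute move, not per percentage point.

σ√T = 0.5823·√0.7571 = 0.506668
d₁ = (ln(S/K) + (r+σ²/2)T) / (σ√T) = (ln(21.0/27.08) + (0.0433+0.5823²/2)·0.7571) / 0.506668 = (-0.254273 + 0.161139) / 0.506668 = -0.183817
d₂ = d₁ − σ√T = -0.183817 − 0.506668 = -0.690485
e^{−rT} = 0.967749
N(−d₁) = 0.572922,  N(−d₂) = 0.755055
Put price V = K·e^{−rT}·N(−d₂) − S·N(−d₁) = 19.787471 − 12.031355 = 7.756117
ρ = −K·T·e^{−rT}·N(−d₂) = -14.981095

price = 7.756117
ρ = -14.981095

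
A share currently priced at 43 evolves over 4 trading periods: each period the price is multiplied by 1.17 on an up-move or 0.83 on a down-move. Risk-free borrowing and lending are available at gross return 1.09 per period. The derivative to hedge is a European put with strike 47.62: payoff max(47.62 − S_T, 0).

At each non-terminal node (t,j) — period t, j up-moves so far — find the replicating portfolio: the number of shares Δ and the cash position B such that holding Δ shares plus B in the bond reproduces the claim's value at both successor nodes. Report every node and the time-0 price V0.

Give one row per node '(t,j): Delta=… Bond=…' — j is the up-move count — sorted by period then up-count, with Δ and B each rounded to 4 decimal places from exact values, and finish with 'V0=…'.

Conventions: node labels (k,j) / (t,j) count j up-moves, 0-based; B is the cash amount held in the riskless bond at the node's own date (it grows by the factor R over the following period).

No-arbitrage ⇒ martingale measure with p* = (R−d)/(u−d) = 0.7647.
Payoffs at expiry: V(4,0)=27.2129, V(4,1)=18.8534, V(4,2)=7.0695, V(4,3)=0.0000, V(4,4)=0.0000
Node (3,0) S=24.5868: V=(p*·18.8534+(1−p*)·27.2129)/1.09=19.1012; Δ=(18.8534−27.2129)/(28.7666−20.4071)=-1.0000; B=V−Δ·S=43.6881
Node (3,1) S=34.6586: V=(p*·7.0695+(1−p*)·18.8534)/1.09=9.0295; Δ=(7.0695−18.8534)/(40.5505−28.7666)=-1.0000; B=V−Δ·S=43.6881
Node (3,2) S=48.8560: V=(p*·0.0000+(1−p*)·7.0695)/1.09=1.5261; Δ=(0.0000−7.0695)/(57.1616−40.5505)=-0.4256; B=V−Δ·S=22.3187
Node (3,3) S=68.8694: V=(p*·0.0000+(1−p*)·0.0000)/1.09=0.0000; Δ=(0.0000−0.0000)/(80.5772−57.1616)=0.0000; B=V−Δ·S=0.0000
Node (2,0) S=29.6227: V=(p*·9.0295+(1−p*)·19.1012)/1.09=10.4581; Δ=(9.0295−19.1012)/(34.6586−24.5868)=-1.0000; B=V−Δ·S=40.0808
Node (2,1) S=41.7573: V=(p*·1.5261+(1−p*)·9.0295)/1.09=3.0198; Δ=(1.5261−9.0295)/(48.8560−34.6586)=-0.5285; B=V−Δ·S=25.0888
Node (2,2) S=58.8627: V=(p*·0.0000+(1−p*)·1.5261)/1.09=0.3294; Δ=(0.0000−1.5261)/(68.8694−48.8560)=-0.0763; B=V−Δ·S=4.8178
Node (1,0) S=35.6900: V=(p*·3.0198+(1−p*)·10.4581)/1.09=4.3761; Δ=(3.0198−10.4581)/(41.7573−29.6227)=-0.6130; B=V−Δ·S=26.2535
Node (1,1) S=50.3100: V=(p*·0.3294+(1−p*)·3.0198)/1.09=0.8830; Δ=(0.3294−3.0198)/(58.8627−41.7573)=-0.1573; B=V−Δ·S=8.7958
Node (0,0) S=43.0000: V=(p*·0.8830+(1−p*)·4.3761)/1.09=1.5641; Δ=(0.8830−4.3761)/(50.3100−35.6900)=-0.2389; B=V−Δ·S=11.8381
As a check, the time-0 holding Δ(0,0)·S0 + B(0,0) comes to 1.5641 — exactly V0.

(0,0): Delta=-0.2389 Bond=11.8381
(1,0): Delta=-0.6130 Bond=26.2535
(1,1): Delta=-0.1573 Bond=8.7958
(2,0): Delta=-1.0000 Bond=40.0808
(2,1): Delta=-0.5285 Bond=25.0888
(2,2): Delta=-0.0763 Bond=4.8178
(3,0): Delta=-1.0000 Bond=43.6881
(3,1): Delta=-1.0000 Bond=43.6881
(3,2): Delta=-0.4256 Bond=22.3187
(3,3): Delta=0.0000 Bond=0.0000
V0=1.5641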